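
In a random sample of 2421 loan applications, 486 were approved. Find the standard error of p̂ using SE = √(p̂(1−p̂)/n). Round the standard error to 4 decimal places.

SE = 0.0081

With x = 486 successes in n = 2421, p̂ = 0.20074.
p̂(1−p̂) = 0.20074·0.79926 = 0.160443.
Dividing by n and taking the root: √0.000066271 = 0.0081.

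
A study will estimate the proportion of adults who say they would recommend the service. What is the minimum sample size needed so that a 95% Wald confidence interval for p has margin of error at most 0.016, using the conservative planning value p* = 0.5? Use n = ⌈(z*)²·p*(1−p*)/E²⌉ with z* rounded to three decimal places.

For 95% confidence, z* = 1.960.
p*(1−p*) = 0.50·0.50 = 0.2500.
(z*)²·p*(1−p*)/E² = 3.841600·0.2500/0.000256 = 3751.562.
⌈3751.562⌉ = 3752.

n = 3752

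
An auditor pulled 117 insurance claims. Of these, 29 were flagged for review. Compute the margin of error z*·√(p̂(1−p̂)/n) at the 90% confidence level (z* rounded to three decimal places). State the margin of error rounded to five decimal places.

Sample proportion p̂ = 29/117 = 0.24786.
Standard error of p̂: √(0.186427/117) = √0.001593394 = 0.039917.
For 90% confidence, z* = 1.645.
Margin of error = z*·SE = 1.645 × 0.039917 = 0.06566.

ME = 0.06566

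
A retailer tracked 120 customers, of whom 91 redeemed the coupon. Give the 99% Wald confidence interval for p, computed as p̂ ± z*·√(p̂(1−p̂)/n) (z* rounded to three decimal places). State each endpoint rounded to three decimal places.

(0.658, 0.859)

With x = 91 successes in n = 120, p̂ = 0.75833.
Standard error of p̂: √(0.183264/120) = √0.001527199 = 0.039079.
The 99% critical value is z* = 2.576.
Margin of error: 2.576 × 0.039079 = 0.10067.
CI: 0.75833 ± 0.10067 = (0.658, 0.859).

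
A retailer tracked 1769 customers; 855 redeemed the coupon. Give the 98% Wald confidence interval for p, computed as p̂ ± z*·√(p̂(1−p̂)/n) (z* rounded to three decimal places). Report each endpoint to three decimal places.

With x = 855 successes in n = 1769, p̂ = 0.48332.
SE(p̂) = √(0.48332·0.51668/1769) = 0.011881.
z* = 2.326 at the 98% level.
Margin = 2.326·0.011881 = 0.02764.
Interval: 0.48332 ± 0.02764 → (0.456, 0.511).

(0.456, 0.511)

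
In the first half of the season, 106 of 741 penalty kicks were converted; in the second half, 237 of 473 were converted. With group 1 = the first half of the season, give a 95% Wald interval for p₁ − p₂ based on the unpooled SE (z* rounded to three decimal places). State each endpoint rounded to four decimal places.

(-0.4096, -0.3064)

p̂₁ = 0.14305, p̂₂ = 0.50106, so the observed difference is -0.35801.
Unpooled SE = √(p̂₁(1−p̂₁)/n₁ + p̂₂(1−p̂₂)/n₂) = √(0.000165434 + 0.000528539) = 0.026343.
z* = 1.960 at the 95% level. Margin of error = 0.05163.
Interval: -0.35801 ± 0.05163 → (-0.4096, -0.3064).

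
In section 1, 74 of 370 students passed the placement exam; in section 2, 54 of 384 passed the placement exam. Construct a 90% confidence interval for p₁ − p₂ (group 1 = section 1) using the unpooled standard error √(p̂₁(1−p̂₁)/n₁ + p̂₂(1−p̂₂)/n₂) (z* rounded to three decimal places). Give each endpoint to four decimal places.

p̂₁ = 74/370 = 0.20000, p̂₂ = 54/384 = 0.14062; p̂₁ − p̂₂ = 0.05938.
SE = √(0.000432432 + 0.000314713) = √0.000747145 = 0.027334.
The 90% critical value is z* = 1.645. Margin = 1.645·0.027334 = 0.04496.
So the interval runs from 0.0144 to 0.1043.

(0.0144, 0.1043)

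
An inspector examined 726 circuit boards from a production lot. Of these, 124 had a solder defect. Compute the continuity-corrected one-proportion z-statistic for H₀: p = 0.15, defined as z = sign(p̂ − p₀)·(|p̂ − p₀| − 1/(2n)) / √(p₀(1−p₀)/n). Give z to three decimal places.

z = 1.518

The sample proportion is 124/726 = 0.17080. p̂ − p₀ = 0.020799.
Continuity correction 1/(2n) = 1/1452 = 0.000689.
Corrected numerator: |0.020799| − 0.000689 = 0.020110.
Under H₀, SE = √(p₀(1−p₀)/n) = √(0.15·0.85/726) = √0.000175620 = 0.013252.
z = +0.020110/0.013252 = 1.518.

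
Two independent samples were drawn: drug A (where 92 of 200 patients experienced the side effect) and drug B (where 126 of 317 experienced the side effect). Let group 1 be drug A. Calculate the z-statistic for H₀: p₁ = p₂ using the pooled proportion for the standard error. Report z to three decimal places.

z = 1.402

Sample proportions: p̂₁ = 92/200 = 0.46000 and p̂₂ = 126/317 = 0.39748.
Pooled p̂ = (92+126)/(200+317) = 218/517 = 0.42166.
SE = √[p̂(1−p̂)(1/n₁+1/n₂)] = √[0.42166·0.57834·(1/200+1/317)] ≈ 0.044594.
z = 0.06252/0.044594 = 1.402.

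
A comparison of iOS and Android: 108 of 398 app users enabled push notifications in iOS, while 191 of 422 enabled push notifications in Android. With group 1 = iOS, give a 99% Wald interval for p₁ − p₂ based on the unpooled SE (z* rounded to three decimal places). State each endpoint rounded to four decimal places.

p̂₁ = 0.27136, p̂₂ = 0.45261, so the observed difference is -0.18125.
Unpooled SE = √(p̂₁(1−p̂₁)/n₁ + p̂₂(1−p̂₂)/n₂) = √(0.000496790 + 0.000587094) = 0.032922.
For 99% confidence, z* = 2.576. Margin = 2.576·0.032922 = 0.08481.
CI: -0.18125 ± 0.08481 = (-0.2661, -0.0964).

(-0.2661, -0.0964)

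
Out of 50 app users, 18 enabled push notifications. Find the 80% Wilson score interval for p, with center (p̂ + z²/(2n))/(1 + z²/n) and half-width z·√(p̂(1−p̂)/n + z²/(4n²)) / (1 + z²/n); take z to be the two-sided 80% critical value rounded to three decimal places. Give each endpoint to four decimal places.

(0.2787, 0.4502)

p̂ = 18/50 = 0.36000; z = 1.282, so z² = 1.643524.
Denominator 1 + z²/n = 1 + 1.643524/50 = 1.032870.
Adjusted center: (0.36000 + z²/(2n))/1.032870 = 0.36446.
Radicand: p̂(1−p̂)/n + z²/(4n²) = 0.004608000 + 0.000164352 = 0.004772352.
Half-width = 1.282·√0.004772352/1.032870 = 0.08574.
Interval: 0.36446 ± 0.08574 → (0.2787, 0.4502).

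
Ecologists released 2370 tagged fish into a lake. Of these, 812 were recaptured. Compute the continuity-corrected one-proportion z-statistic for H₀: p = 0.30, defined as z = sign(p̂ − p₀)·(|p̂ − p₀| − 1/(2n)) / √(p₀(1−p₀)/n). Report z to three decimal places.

z = 4.505

p̂ = 812/2370 = 0.34262. p̂ − p₀ = 0.042616.
Continuity correction 1/(2n) = 1/4740 = 0.000211.
Corrected numerator: |0.042616| − 0.000211 = 0.042405.
Null standard error: √(0.30·0.70/2370) = √0.000088608 = 0.009413.
z = +0.042405/0.009413 = 4.505.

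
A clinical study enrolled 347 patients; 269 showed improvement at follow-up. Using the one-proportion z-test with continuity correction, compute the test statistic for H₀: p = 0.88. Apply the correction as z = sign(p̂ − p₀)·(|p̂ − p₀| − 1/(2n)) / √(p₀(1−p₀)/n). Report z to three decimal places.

z = -5.924

Sample proportion p̂ = 269/347 = 0.77522. p̂ − p₀ = -0.104784.
Continuity correction 1/(2n) = 1/694 = 0.001441.
Corrected numerator: |-0.104784| − 0.001441 = 0.103343.
Under H₀, SE = √(p₀(1−p₀)/n) = √(0.88·0.12/347) = √0.000304323 = 0.017445.
z = (−)0.103343/0.017445 = -5.924.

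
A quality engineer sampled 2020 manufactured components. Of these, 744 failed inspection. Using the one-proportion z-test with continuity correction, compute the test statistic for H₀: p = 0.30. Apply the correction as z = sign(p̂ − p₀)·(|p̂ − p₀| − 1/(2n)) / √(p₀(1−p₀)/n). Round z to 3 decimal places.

p̂ = 744/2020 = 0.36832. p̂ − p₀ = 0.068317.
1/(2n) = 0.000248.
Corrected numerator: |0.068317| − 0.000248 = 0.068069.
Null standard error: √(0.30·0.70/2020) = √0.000103960 = 0.010196.
z = +0.068069/0.010196 = 6.676.

z = 6.676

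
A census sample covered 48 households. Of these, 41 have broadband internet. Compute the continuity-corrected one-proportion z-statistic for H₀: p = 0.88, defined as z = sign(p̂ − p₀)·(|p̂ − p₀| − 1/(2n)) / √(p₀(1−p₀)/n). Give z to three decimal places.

The sample proportion is 41/48 = 0.85417. p̂ − p₀ = -0.025833.
Continuity correction 1/(2n) = 1/96 = 0.010417.
Corrected numerator: |-0.025833| − 0.010417 = 0.015416.
SE₀ = √(0.88·0.12/48) = 0.046904.
z = (−)0.015416/0.046904 = -0.329.

z = -0.329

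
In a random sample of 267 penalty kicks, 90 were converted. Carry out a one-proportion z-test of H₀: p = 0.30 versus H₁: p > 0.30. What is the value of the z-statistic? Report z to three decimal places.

z = 1.322

The sample proportion is 90/267 = 0.33708.
Under H₀, SE = √(p₀(1−p₀)/n) = √(0.30·0.70/267) = √0.000786517 = 0.028045.
Test statistic: z = 0.03708/0.028045 = 1.322.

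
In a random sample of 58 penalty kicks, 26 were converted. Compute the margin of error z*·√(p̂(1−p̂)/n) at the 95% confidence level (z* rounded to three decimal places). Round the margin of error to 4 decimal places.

ME = 0.1280

The sample proportion is 26/58 = 0.44828.
SE = √(p̂(1−p̂)/n) = √(0.247325/58) = 0.065301.
z* = 1.960 at the 95% level.
So ME = 0.1280.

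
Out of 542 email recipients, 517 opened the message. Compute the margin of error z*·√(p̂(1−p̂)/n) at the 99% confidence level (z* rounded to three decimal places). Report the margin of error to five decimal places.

Sample proportion p̂ = 517/542 = 0.95387.
Standard error of p̂: √(0.043998/542) = √0.000081177 = 0.009010.
z* = 2.576 at the 99% level.
ME = 2.576·0.009010 = 0.02321.

ME = 0.02321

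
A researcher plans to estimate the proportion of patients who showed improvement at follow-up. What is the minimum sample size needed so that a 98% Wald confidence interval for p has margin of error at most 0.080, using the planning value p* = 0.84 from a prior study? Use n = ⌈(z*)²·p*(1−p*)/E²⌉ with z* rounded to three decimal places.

z* = 2.326 at the 98% level.
p*(1−p*) = 0.84·0.16 = 0.1344.
Required n before rounding: 5.410276 × 0.1344 / 0.080² = 113.616.
⌈113.616⌉ = 114.

n = 114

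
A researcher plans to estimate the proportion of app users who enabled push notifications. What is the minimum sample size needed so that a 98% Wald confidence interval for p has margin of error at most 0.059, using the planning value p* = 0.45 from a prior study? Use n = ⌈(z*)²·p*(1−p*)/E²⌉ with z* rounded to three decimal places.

n = 385

The 98% critical value is z* = 2.326.
p*(1−p*) = 0.45·0.55 = 0.2475.
(z*)²·p*(1−p*)/E² = 5.410276·0.2475/0.003481 = 384.672.
⌈384.672⌉ = 385.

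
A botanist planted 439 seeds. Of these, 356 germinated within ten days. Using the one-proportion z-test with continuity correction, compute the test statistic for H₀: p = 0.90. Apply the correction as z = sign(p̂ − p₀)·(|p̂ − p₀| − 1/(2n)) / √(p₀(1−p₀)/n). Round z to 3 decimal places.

z = -6.141

p̂ = 356/439 = 0.81093. p̂ − p₀ = -0.089066.
1/(2n) = 0.001139.
Corrected numerator: |-0.089066| − 0.001139 = 0.087927.
SE₀ = √(0.90·0.10/439) = 0.014318.
z = −0.087927/0.014318 = -6.141.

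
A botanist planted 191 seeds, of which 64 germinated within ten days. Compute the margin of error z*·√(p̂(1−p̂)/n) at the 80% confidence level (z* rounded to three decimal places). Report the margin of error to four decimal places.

ME = 0.0438

Sample proportion p̂ = 64/191 = 0.33508.
SE(p̂) = √(0.33508·0.66492/191) = 0.034154.
z* = 1.282 at the 80% level.
So ME = 0.0438.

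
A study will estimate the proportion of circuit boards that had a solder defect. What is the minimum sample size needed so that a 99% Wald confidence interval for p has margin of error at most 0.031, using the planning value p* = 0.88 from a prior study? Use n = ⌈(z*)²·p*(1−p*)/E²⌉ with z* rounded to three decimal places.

n = 730

z* = 2.576 at the 99% level.
p*(1−p*) = 0.1056.
Required n before rounding: 6.635776 × 0.1056 / 0.031² = 729.176.
Rounding up, n = 730.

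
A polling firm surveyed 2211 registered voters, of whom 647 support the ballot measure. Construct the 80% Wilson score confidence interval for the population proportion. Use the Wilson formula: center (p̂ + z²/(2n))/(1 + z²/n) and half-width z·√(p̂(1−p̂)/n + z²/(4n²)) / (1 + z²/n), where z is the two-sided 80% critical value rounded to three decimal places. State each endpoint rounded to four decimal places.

(0.2804, 0.3052)

p̂ = 647/2211 = 0.29263; z = 1.282, so z² = 1.643524.
Denominator 1 + z²/n = 1 + 1.643524/2211 = 1.000743.
Adjusted center: (0.29263 + z²/(2n))/1.000743 = 0.29278.
Radicand: p̂(1−p̂)/n + z²/(4n²) = 0.000093621 + 0.000000084 = 0.000093705.
Half-width = z·√(radicand)/denom = 1.282·0.009680/1.000743 = 0.01240.
So the interval runs from 0.2804 to 0.3052.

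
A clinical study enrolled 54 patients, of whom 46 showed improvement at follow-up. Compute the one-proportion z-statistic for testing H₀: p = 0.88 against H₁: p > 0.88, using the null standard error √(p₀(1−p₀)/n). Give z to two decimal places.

p̂ = 46/54 = 0.85185.
Under H₀, SE = √(p₀(1−p₀)/n) = √(0.88·0.12/54) = √0.001955556 = 0.044222.
Test statistic: z = -0.02815/0.044222 = -0.64.

z = -0.64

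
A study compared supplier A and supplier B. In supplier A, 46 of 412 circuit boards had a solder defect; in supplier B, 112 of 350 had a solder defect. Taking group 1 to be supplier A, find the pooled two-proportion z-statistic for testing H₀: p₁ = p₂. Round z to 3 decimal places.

z = -7.070

p̂₁ = 46/412 = 0.11165, p̂₂ = 112/350 = 0.32000.
Pooling: p̂ = 158/762 = 0.20735.
Pooled SE = √[0.1643554·0.00528433] ≈ 0.029470.
z = -0.20835/0.029470 = -7.070.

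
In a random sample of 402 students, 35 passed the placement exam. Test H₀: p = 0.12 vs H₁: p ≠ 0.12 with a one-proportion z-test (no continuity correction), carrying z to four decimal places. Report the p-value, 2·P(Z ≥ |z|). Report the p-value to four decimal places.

p̂ = 35/402 = 0.08706.
SE₀ = √(0.12·0.88/402) = 0.016208.
z = (p̂ − p₀)/SE = (35/402 − 0.12)/0.016208 ≈ -2.0321.
From the standard normal, 2·P(Z ≥ |z|) = 0.0421.

p-value = 0.0421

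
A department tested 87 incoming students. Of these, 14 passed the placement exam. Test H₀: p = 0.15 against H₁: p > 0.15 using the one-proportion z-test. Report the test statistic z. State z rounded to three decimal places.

p̂ = 14/87 = 0.16092.
Null standard error: √(0.15·0.85/87) = √0.001465517 = 0.038282.
z = (p̂ − p₀)/SE = (0.16092 − 0.15)/0.038282 = 0.285.

z = 0.285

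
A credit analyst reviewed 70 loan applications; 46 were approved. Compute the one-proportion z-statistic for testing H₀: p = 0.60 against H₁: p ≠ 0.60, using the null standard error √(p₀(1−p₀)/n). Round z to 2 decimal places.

z = 0.98

p̂ = 46/70 = 0.65714.
SE₀ = √(0.60·0.40/70) = 0.058554.
Test statistic: z = 0.05714/0.058554 = 0.98.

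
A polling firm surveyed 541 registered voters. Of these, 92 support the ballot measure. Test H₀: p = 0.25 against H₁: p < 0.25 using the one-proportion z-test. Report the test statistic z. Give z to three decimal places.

Sample proportion p̂ = 92/541 = 0.17006.
Null standard error: √(0.25·0.75/541) = √0.000346580 = 0.018617.
z = (p̂ − p₀)/SE = (0.17006 − 0.25)/0.018617 = -4.294.

z = -4.294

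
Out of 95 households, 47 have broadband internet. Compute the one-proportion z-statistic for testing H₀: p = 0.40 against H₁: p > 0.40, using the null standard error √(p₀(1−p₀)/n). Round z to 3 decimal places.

Sample proportion p̂ = 47/95 = 0.49474.
Null standard error: √(0.40·0.60/95) = √0.002526316 = 0.050262.
Test statistic: z = 0.09474/0.050262 = 1.885.

z = 1.885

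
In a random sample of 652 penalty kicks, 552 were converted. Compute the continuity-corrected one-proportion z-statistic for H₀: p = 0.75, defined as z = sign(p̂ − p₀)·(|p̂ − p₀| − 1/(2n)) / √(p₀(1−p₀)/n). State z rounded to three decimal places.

z = 5.653

Sample proportion p̂ = 552/652 = 0.84663. p̂ − p₀ = 0.096626.
1/(2n) = 0.000767.
Corrected numerator: |0.096626| − 0.000767 = 0.095859.
Under H₀, SE = √(p₀(1−p₀)/n) = √(0.75·0.25/652) = √0.000287577 = 0.016958.
z = +0.095859/0.016958 = 5.653.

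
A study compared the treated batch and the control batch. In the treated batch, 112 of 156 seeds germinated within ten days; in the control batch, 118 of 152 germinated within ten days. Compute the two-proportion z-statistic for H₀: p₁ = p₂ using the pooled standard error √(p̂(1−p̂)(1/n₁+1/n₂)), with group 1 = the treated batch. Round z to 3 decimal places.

Sample proportions: p̂₁ = 112/156 = 0.71795 and p̂₂ = 118/152 = 0.77632.
Pooled p̂ = (112+118)/(156+152) = 230/308 = 0.74675.
SE = √[p̂(1−p̂)(1/n₁+1/n₂)] = √[0.74675·0.25325·(1/156+1/152)] ≈ 0.049562.
z = -0.05837/0.049562 = -1.178.

z = -1.178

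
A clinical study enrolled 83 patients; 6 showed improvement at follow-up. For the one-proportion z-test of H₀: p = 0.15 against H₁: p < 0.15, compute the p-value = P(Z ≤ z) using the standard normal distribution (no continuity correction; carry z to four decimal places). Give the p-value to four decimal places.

With x = 6 successes in n = 83, p̂ = 0.07229.
Null standard error: √(0.15·0.85/83) = √0.001536145 = 0.039194.
z = (p̂ − p₀)/SE = (6/83 − 0.15)/0.039194 ≈ -1.9827.
p-value = P(Z ≤ z) with z = -1.9827 → 0.0237.

p-value = 0.0237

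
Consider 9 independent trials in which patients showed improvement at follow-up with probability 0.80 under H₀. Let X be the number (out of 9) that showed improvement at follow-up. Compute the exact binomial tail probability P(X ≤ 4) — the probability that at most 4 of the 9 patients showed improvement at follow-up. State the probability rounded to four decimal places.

P = 0.0196

X ~ Binomial(n=9, p=0.80).
P(X ≤ 4) = Σ_{j=0}^{4} C(9,j)·0.80^j·0.20^{9−j}.
= 0.000001 + 0.000018 + 0.000295 + 0.002753 + 0.016515 = 0.0196.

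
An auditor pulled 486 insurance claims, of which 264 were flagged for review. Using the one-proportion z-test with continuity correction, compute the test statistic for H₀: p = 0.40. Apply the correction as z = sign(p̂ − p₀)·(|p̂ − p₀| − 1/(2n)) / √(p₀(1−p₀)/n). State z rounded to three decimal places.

z = 6.398

With x = 264 successes in n = 486, p̂ = 0.54321. p̂ − p₀ = 0.143210.
Continuity correction 1/(2n) = 1/972 = 0.001029.
Corrected numerator: |0.143210| − 0.001029 = 0.142181.
Null standard error: √(0.40·0.60/486) = √0.000493827 = 0.022222.
z = (+)0.142181/0.022222 = 6.398.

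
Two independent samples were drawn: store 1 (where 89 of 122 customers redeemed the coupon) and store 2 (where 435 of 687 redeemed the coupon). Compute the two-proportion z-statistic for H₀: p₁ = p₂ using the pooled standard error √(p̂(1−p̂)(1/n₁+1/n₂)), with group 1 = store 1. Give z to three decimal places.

z = 2.052

Sample proportions: p̂₁ = 89/122 = 0.72951 and p̂₂ = 435/687 = 0.63319.
Pooling: p̂ = 524/809 = 0.64771.
Pooled SE = √[0.2281808·0.00965233] ≈ 0.046931.
z = 0.09632/0.046931 = 2.052.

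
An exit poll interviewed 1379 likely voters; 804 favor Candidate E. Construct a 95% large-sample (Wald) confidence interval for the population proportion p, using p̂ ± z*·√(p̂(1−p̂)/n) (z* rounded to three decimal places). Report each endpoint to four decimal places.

(0.5570, 0.6091)

The sample proportion is 804/1379 = 0.58303.
SE(p̂) = √(0.58303·0.41697/1379) = 0.013277.
For 95% confidence, z* = 1.960.
Margin = 1.960·0.013277 = 0.02602.
So the interval runs from 0.5570 to 0.6091.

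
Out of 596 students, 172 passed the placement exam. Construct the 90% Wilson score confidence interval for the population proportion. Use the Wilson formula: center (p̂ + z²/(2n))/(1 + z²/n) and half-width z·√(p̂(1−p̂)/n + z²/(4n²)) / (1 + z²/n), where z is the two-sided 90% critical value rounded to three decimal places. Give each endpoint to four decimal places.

Here p̂ = 172/596 = 0.28859 and z = 1.645 (z² = 2.706025).
Denominator 1 + z²/n = 1 + 2.706025/596 = 1.004540.
Adjusted center: (0.28859 + z²/(2n))/1.004540 = 0.28955.
Radicand: p̂(1−p̂)/n + z²/(4n²) = 0.000344473 + 0.000001904 = 0.000346377.
Half-width = z·√(radicand)/denom = 1.645·0.018611/1.004540 = 0.03048.
Interval: 0.28955 ± 0.03048 → (0.2591, 0.3200).

(0.2591, 0.3200)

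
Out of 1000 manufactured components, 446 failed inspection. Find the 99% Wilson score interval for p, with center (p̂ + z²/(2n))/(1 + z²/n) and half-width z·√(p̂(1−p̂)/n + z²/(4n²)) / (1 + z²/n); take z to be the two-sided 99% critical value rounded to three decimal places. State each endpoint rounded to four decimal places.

Here p̂ = 446/1000 = 0.44600 and z = 2.576 (z² = 6.635776).
1 + z²/n = 1.006636.
Adjusted center: (0.44600 + z²/(2n))/1.006636 = 0.44636.
Radicand: p̂(1−p̂)/n + z²/(4n²) = 0.000247084 + 0.000001659 = 0.000248743.
Half-width = 2.576·√0.000248743/1.006636 = 0.04036.
So the interval runs from 0.4060 to 0.4867.

(0.4060, 0.4867)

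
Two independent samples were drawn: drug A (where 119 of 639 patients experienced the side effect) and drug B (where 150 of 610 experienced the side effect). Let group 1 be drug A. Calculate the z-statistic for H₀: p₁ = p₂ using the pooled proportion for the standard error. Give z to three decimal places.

z = -2.564

Sample proportions: p̂₁ = 119/639 = 0.18623 and p̂₂ = 150/610 = 0.24590.
Pooling: p̂ = 269/1249 = 0.21537.
Pooled SE = √[0.1689871·0.00320429] ≈ 0.023270.
z = -0.05967/0.023270 = -2.564.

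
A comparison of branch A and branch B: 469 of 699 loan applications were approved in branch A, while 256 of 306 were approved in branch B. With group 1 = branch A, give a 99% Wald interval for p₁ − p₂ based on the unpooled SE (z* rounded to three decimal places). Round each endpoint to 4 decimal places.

p̂₁ = 469/699 = 0.67096, p̂₂ = 256/306 = 0.83660; p̂₁ − p̂₂ = -0.16564.
Unpooled SE = √(p̂₁(1−p̂₁)/n₁ + p̂₂(1−p̂₂)/n₂) = √(0.000315841 + 0.000446731) = 0.027615.
z* = 2.576 at the 99% level. Margin of error = 0.07114.
So the interval runs from -0.2368 to -0.0945.

(-0.2368, -0.0945)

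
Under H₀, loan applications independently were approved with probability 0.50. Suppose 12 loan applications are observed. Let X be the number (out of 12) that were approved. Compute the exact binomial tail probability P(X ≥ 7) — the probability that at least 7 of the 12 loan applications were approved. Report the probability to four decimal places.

X is binomial with n = 12 and p = 0.50.
P(X ≥ 7) = Σ_{j=7}^{12} C(12,j)·0.50^j·0.50^{12−j}.
= 0.193359 + 0.120850 + 0.053711 + 0.016113 + 0.002930 + 0.000244 = 0.3872.

P = 0.3872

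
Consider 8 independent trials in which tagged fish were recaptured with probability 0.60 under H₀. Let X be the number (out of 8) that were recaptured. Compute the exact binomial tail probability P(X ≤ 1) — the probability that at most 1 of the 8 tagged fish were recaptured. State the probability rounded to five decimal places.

X ~ Binomial(n=8, p=0.60).
P(X ≤ 1) = C(8,0)·0.60^0·0.40^8 + C(8,1)·0.60^1·0.40^7.
= 0.000655 + 0.007864 = 0.00852.

P = 0.00852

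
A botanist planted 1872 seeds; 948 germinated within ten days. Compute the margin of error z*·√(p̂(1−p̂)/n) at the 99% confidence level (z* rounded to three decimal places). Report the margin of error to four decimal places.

ME = 0.0298

With x = 948 successes in n = 1872, p̂ = 0.50641.
SE(p̂) = √(0.50641·0.49359/1872) = 0.011555.
The 99% critical value is z* = 2.576.
So ME = 0.0298.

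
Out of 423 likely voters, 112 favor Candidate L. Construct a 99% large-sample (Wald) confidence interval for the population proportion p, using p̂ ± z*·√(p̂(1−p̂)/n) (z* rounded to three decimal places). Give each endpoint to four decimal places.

Sample proportion p̂ = 112/423 = 0.26478.
SE = √(p̂(1−p̂)/n) = √(0.194669/423) = 0.021453.
For 99% confidence, z* = 2.576.
Margin = 2.576·0.021453 = 0.05526.
So the interval runs from 0.2095 to 0.3200.

(0.2095, 0.3200)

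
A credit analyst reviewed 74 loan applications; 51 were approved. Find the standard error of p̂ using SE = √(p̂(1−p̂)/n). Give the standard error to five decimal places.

SE = 0.05380

With x = 51 successes in n = 74, p̂ = 0.68919.
p̂(1−p̂) = 0.214207.
SE = √(0.214207/74) = √0.002894689 = 0.05380.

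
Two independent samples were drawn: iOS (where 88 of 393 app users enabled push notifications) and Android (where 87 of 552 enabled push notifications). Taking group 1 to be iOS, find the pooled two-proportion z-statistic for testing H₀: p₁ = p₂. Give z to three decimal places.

z = 2.586

Sample proportions: p̂₁ = 88/393 = 0.22392 and p̂₂ = 87/552 = 0.15761.
Pooling: p̂ = 175/945 = 0.18519.
SE = √[p̂(1−p̂)(1/n₁+1/n₂)] = √[0.18519·0.81481·(1/393+1/552)] ≈ 0.025638.
z = 0.06631/0.025638 = 2.586.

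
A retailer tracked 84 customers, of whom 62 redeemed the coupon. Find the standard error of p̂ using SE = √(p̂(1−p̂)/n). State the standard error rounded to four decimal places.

SE = 0.0480

Sample proportion p̂ = 62/84 = 0.73810.
p̂(1−p̂) = 0.73810·0.26190 = 0.193308.
SE = √(0.193308/84) = √0.002301286 = 0.0480.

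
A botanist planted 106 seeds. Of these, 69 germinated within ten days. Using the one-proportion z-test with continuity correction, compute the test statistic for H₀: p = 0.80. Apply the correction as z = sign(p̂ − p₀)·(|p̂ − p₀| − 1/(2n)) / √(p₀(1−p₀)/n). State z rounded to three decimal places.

Sample proportion p̂ = 69/106 = 0.65094. p̂ − p₀ = -0.149057.
Continuity correction 1/(2n) = 1/212 = 0.004717.
Corrected numerator: |-0.149057| − 0.004717 = 0.144340.
SE₀ = √(0.80·0.20/106) = 0.038851.
z = (−)0.144340/0.038851 = -3.715.

z = -3.715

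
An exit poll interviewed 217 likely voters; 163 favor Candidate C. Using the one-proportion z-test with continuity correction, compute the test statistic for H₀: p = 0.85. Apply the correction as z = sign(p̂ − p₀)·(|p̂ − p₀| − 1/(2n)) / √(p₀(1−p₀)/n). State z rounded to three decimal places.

z = -3.983

With x = 163 successes in n = 217, p̂ = 0.75115. p̂ − p₀ = -0.098848.
Continuity correction 1/(2n) = 1/434 = 0.002304.
Corrected numerator: |-0.098848| − 0.002304 = 0.096544.
Null standard error: √(0.85·0.15/217) = √0.000587558 = 0.024240.
z = (−)0.096544/0.024240 = -3.983.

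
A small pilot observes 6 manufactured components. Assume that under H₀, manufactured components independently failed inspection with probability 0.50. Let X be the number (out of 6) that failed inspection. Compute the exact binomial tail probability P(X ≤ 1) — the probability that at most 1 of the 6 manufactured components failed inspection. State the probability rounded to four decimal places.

X ~ Binomial(n=6, p=0.50).
P(X ≤ 1) = C(6,0)·0.50^0·0.50^6 + C(6,1)·0.50^1·0.50^5.
= 0.015625 + 0.093750 = 0.1094.

P = 0.1094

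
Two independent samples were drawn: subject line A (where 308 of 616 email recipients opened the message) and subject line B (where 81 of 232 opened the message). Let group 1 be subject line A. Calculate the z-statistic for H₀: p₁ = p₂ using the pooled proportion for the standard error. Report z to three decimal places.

Sample proportions: p̂₁ = 308/616 = 0.50000 and p̂₂ = 81/232 = 0.34914.
Pooling: p̂ = 389/848 = 0.45873.
SE = √[p̂(1−p̂)(1/n₁+1/n₂)] = √[0.45873·0.54127·(1/616+1/232)] ≈ 0.038384.
z = 0.15086/0.038384 = 3.930.

z = 3.930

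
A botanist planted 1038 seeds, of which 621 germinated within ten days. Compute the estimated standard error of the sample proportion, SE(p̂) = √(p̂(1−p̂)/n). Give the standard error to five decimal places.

SE = 0.01522

With x = 621 successes in n = 1038, p̂ = 0.59827.
p̂(1−p̂) = 0.59827·0.40173 = 0.240343.
Dividing by n and taking the root: √0.000231544 = 0.01522.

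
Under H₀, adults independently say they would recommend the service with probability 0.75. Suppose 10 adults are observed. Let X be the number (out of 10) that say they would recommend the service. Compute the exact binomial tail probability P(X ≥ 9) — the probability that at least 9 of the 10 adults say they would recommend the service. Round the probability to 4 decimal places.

X ~ Binomial(n=10, p=0.75).
P(X ≥ 9) = C(10,9)·0.75^9·0.25^1 + C(10,10)·0.75^10·0.25^0.
= 0.187712 + 0.056314 = 0.2440.

P = 0.2440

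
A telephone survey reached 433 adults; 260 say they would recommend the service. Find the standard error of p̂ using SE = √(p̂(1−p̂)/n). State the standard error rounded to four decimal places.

SE = 0.0235

p̂ = 260/433 = 0.60046.
p̂(1−p̂) = 0.60046·0.39954 = 0.239908.
Dividing by n and taking the root: √0.000554060 = 0.0235.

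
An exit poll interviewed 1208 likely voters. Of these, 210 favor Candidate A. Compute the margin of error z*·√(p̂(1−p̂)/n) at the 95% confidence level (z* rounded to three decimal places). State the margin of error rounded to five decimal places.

Sample proportion p̂ = 210/1208 = 0.17384.
SE = √(p̂(1−p̂)/n) = √(0.143620/1208) = 0.010904.
z* = 1.960 at the 95% level.
ME = 1.960·0.010904 = 0.02137.

ME = 0.02137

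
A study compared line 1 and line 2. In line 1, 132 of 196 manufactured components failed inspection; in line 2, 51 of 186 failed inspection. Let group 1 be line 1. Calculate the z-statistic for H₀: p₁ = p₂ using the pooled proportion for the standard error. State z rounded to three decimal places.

Sample proportions: p̂₁ = 132/196 = 0.67347 and p̂₂ = 51/186 = 0.27419.
Pooled p̂ = (132+51)/(196+186) = 183/382 = 0.47906.
SE = √[p̂(1−p̂)(1/n₁+1/n₂)] = √[0.47906·0.52094·(1/196+1/186)] ≈ 0.051137.
z = (p̂₁ − p̂₂)/SE = (0.67347 − 0.27419)/0.051137 = 0.39928/0.051137 = 7.808.

z = 7.808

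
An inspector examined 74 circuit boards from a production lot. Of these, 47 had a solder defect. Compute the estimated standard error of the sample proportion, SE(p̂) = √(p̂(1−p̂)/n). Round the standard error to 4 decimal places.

With x = 47 successes in n = 74, p̂ = 0.63514.
p̂(1−p̂) = 0.231737.
SE = √(0.231737/74) = √0.003131581 = 0.0560.

SE = 0.0560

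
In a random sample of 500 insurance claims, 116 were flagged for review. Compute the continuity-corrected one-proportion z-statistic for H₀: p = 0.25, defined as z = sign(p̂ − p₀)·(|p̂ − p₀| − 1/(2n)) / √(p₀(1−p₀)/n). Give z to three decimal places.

z = -0.878

p̂ = 116/500 = 0.23200. p̂ − p₀ = -0.018000.
1/(2n) = 0.001000.
Corrected numerator: |-0.018000| − 0.001000 = 0.017000.
SE₀ = √(0.25·0.75/500) = 0.019365.
z = −0.017000/0.019365 = -0.878.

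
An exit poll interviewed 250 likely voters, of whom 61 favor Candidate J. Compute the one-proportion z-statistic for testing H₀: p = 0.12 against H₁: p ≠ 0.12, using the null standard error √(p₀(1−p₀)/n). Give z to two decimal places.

z = 6.03

The sample proportion is 61/250 = 0.24400.
Null standard error: √(0.12·0.88/250) = √0.000422400 = 0.020552.
Test statistic: z = 0.12400/0.020552 = 6.03.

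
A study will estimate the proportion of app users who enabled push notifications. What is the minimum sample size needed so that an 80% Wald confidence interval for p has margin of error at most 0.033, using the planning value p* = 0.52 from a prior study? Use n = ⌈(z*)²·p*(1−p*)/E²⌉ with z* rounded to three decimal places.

n = 377

For 80% confidence, z* = 1.282.
p*(1−p*) = 0.52·0.48 = 0.2496.
(z*)²·p*(1−p*)/E² = 1.643524·0.2496/0.001089 = 376.698.
Rounding up, n = 377.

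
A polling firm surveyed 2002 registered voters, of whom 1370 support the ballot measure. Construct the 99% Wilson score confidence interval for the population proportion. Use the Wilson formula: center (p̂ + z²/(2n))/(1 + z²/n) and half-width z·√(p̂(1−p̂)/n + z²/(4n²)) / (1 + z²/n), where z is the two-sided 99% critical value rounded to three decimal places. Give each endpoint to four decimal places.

Here p̂ = 1370/2002 = 0.68432 and z = 2.576 (z² = 6.635776).
Denominator 1 + z²/n = 1 + 6.635776/2002 = 1.003315.
Adjusted center: (0.68432 + z²/(2n))/1.003315 = 0.68371.
Radicand: p̂(1−p̂)/n + z²/(4n²) = 0.000107906 + 0.000000414 = 0.000108320.
Half-width = z·√(radicand)/denom = 2.576·0.010408/1.003315 = 0.02672.
Interval: 0.68371 ± 0.02672 → (0.6570, 0.7104).

(0.6570, 0.7104)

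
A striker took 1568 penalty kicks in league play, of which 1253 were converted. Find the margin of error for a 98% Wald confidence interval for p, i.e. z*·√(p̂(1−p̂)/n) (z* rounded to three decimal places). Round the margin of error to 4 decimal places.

ME = 0.0235

Sample proportion p̂ = 1253/1568 = 0.79911.
Standard error of p̂: √(0.160535/1568) = √0.000102382 = 0.010118.
z* = 2.326 at the 98% level.
ME = 2.326·0.010118 = 0.0235.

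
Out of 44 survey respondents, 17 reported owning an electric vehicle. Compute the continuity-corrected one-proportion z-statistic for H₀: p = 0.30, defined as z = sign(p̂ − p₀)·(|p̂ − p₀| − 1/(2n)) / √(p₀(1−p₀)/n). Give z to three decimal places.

p̂ = 17/44 = 0.38636. p̂ − p₀ = 0.086364.
Continuity correction 1/(2n) = 1/88 = 0.011364.
Corrected numerator: |0.086364| − 0.011364 = 0.075000.
SE₀ = √(0.30·0.70/44) = 0.069085.
z = +0.075000/0.069085 = 1.086.

z = 1.086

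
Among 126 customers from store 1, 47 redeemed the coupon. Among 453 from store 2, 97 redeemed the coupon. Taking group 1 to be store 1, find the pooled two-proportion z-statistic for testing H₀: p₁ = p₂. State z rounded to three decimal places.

Sample proportions: p̂₁ = 47/126 = 0.37302 and p̂₂ = 97/453 = 0.21413.
Pooling: p̂ = 144/579 = 0.24870.
Pooled SE = √[0.1868507·0.01014401] ≈ 0.043536.
z = 0.15889/0.043536 = 3.650.

z = 3.650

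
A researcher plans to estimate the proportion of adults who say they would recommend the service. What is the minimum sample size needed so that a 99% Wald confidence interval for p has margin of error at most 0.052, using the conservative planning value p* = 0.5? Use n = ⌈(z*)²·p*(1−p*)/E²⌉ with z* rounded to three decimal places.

The 99% critical value is z* = 2.576.
p*(1−p*) = 0.50·0.50 = 0.2500.
(z*)²·p*(1−p*)/E² = 6.635776·0.2500/0.002704 = 613.515.
Rounding up, n = 614.

n = 614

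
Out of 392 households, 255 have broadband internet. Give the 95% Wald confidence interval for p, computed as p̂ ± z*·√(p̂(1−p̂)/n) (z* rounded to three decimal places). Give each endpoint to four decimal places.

(0.6033, 0.6977)

With x = 255 successes in n = 392, p̂ = 0.65051.
Standard error of p̂: √(0.227347/392) = √0.000579966 = 0.024082.
For 95% confidence, z* = 1.960.
Margin of error: 1.960 × 0.024082 = 0.04720.
So the interval runs from 0.6033 to 0.6977.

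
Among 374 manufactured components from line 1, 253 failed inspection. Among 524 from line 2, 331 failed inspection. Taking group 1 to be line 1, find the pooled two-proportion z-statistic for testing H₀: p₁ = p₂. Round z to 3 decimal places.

z = 1.388

Sample proportions: p̂₁ = 253/374 = 0.67647 and p̂₂ = 331/524 = 0.63168.
Pooled p̂ = (253+331)/(374+524) = 584/898 = 0.65033.
SE = √[p̂(1−p̂)(1/n₁+1/n₂)] = √[0.65033·0.34967·(1/374+1/524)] ≈ 0.032280.
z = 0.04479/0.032280 = 1.388.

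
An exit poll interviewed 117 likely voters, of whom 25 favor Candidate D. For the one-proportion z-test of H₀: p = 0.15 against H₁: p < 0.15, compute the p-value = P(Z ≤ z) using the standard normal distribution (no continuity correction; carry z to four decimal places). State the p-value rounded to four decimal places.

p-value = 0.9731

Sample proportion p̂ = 25/117 = 0.21368.
Under H₀, SE = √(p₀(1−p₀)/n) = √(0.15·0.85/117) = √0.001089744 = 0.033011.
Test statistic (full precision, shown to 4 dp): z = (25/117 − 0.15)/SE₀ ≈ 1.9289.
From the standard normal, P(Z ≤ z) = 0.9731.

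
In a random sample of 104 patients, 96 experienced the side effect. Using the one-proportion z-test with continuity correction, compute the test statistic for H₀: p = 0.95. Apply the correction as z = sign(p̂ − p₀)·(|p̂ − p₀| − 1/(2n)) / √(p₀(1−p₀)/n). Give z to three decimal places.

Sample proportion p̂ = 96/104 = 0.92308. p̂ − p₀ = -0.026923.
Continuity correction 1/(2n) = 1/208 = 0.004808.
Corrected numerator: |-0.026923| − 0.004808 = 0.022115.
Under H₀, SE = √(p₀(1−p₀)/n) = √(0.95·0.05/104) = √0.000456731 = 0.021371.
z = (−)0.022115/0.021371 = -1.035.

z = -1.035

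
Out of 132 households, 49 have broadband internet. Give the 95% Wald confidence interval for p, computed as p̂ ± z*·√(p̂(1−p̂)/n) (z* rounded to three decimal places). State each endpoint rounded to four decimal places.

(0.2888, 0.4536)

The sample proportion is 49/132 = 0.37121.
SE(p̂) = √(0.37121·0.62879/132) = 0.042051.
For 95% confidence, z* = 1.960.
Margin = 1.960·0.042051 = 0.08242.
So the interval runs from 0.2888 to 0.4536.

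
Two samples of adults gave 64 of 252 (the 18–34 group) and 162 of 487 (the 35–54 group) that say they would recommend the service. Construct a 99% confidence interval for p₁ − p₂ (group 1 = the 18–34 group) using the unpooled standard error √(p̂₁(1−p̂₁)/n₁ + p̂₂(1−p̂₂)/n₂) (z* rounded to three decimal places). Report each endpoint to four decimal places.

p̂₁ = 0.25397, p̂₂ = 0.33265, so the observed difference is -0.07868.
Unpooled SE = √(p̂₁(1−p̂₁)/n₁ + p̂₂(1−p̂₂)/n₂) = √(0.000751859 + 0.000455839) = 0.034752.
The 99% critical value is z* = 2.576. Margin = 2.576·0.034752 = 0.08952.
So the interval runs from -0.1682 to 0.0108.

(-0.1682, 0.0108)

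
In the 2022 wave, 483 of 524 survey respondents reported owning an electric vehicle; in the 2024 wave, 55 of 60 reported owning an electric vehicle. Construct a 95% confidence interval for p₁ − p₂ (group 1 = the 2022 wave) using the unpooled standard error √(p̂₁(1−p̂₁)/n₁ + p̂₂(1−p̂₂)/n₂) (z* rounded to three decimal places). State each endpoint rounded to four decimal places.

p̂₁ = 0.92176, p̂₂ = 0.91667, so the observed difference is 0.00509.
Unpooled SE = √(p̂₁(1−p̂₁)/n₁ + p̂₂(1−p̂₂)/n₂) = √(0.000137638 + 0.001273148) = 0.037560.
z* = 1.960 at the 95% level. Margin = 1.960·0.037560 = 0.07362.
Interval: 0.00509 ± 0.07362 → (-0.0685, 0.0787).

(-0.0685, 0.0787)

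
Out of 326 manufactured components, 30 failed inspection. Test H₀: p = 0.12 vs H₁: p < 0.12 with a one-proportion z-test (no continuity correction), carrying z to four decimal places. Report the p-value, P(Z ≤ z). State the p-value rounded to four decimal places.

Sample proportion p̂ = 30/326 = 0.09202.
Under H₀, SE = √(p₀(1−p₀)/n) = √(0.12·0.88/326) = √0.000323926 = 0.017998.
Test statistic (full precision, shown to 4 dp): z = (30/326 − 0.12)/SE₀ ≈ -1.5544.
From the standard normal, P(Z ≤ z) = 0.0600.

p-value = 0.0600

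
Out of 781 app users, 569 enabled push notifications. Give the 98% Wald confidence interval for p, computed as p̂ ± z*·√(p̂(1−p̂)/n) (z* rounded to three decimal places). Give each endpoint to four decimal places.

(0.6915, 0.7656)

p̂ = 569/781 = 0.72855.
Standard error of p̂: √(0.197763/781) = √0.000253218 = 0.015913.
z* = 2.326 at the 98% level.
Margin of error: 2.326 × 0.015913 = 0.03701.
So the interval runs from 0.6915 to 0.7656.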